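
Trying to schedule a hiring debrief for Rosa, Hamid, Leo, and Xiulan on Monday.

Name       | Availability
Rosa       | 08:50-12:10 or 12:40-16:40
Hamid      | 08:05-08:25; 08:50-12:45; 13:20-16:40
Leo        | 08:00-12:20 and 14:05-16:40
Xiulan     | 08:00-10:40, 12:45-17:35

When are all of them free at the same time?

08:50-10:40, 14:05-16:40

Rosa ∩ Hamid: 08:50-12:10, 12:40-12:45, 13:20-16:40.
Rosa ∩ Hamid ∩ Leo: 08:50-12:10, 14:05-16:40.
Rosa ∩ Hamid ∩ Leo ∩ Xiulan: 08:50-10:40, 14:05-16:40.
Those are the intersection windows.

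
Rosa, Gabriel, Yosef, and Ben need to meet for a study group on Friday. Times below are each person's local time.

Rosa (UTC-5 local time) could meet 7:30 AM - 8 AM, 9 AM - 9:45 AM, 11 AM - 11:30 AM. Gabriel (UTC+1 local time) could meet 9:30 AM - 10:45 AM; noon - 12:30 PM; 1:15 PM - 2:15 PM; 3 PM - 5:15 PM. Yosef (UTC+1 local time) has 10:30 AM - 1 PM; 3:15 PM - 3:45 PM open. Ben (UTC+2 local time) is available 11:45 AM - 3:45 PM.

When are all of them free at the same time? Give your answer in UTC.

Rosa in UTC: 12:30-13:00, 14:00-14:45, 16:00-16:30 (add 5h to convert from UTC-5).
Gabriel in UTC: 08:30-09:45, 11:00-11:30, 12:15-13:15, 14:00-16:15 (subtract 1h to convert from UTC+1).
Yosef in UTC: 09:30-12:00, 14:15-14:45 (subtract 1h to convert from UTC+1).
Ben in UTC: 09:45-13:45 (subtract 2h to convert from UTC+2).
Rosa ∩ Gabriel: 12:30-13:00, 14:00-14:45, 16:00-16:15.
Rosa ∩ Gabriel ∩ Yosef: 14:15-14:45.
Rosa ∩ Gabriel ∩ Yosef ∩ Ben: ∅.
There is no time when everyone is free.

none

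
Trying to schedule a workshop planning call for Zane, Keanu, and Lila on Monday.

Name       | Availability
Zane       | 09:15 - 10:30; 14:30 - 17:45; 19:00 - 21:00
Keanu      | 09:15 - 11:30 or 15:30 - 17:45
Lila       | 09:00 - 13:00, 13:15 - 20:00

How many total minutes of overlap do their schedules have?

Zane ∩ Keanu: 09:15-10:30, 15:30-17:45.
Zane ∩ Keanu ∩ Lila: 09:15-10:30, 15:30-17:45.
Those are the intersection windows.
Summing the common windows: 75 + 135 = 210 minutes.

210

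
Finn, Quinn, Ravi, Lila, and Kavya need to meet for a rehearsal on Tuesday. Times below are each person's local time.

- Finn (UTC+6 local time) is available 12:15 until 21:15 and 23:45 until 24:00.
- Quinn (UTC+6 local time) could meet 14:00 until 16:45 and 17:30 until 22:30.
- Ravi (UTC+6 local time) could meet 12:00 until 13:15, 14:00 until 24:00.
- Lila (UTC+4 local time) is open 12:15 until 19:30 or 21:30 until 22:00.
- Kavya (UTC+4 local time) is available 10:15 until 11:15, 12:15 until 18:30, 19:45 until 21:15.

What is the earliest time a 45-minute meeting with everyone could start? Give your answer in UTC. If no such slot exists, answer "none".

Finn in UTC: 06:15-15:15, 17:45-18:00 (subtract 6h to convert from UTC+6).
Quinn in UTC: 08:00-10:45, 11:30-16:30 (subtract 6h to convert from UTC+6).
Ravi in UTC: 06:00-07:15, 08:00-18:00 (subtract 6h to convert from UTC+6).
Lila in UTC: 08:15-15:30, 17:30-18:00 (subtract 4h to convert from UTC+4).
Kavya in UTC: 06:15-07:15, 08:15-14:30, 15:45-17:15 (subtract 4h to convert from UTC+4).
Finn ∩ Quinn: 08:00-10:45, 11:30-15:15.
Finn ∩ Quinn ∩ Ravi: 08:00-10:45, 11:30-15:15.
Finn ∩ Quinn ∩ Ravi ∩ Lila: 08:15-10:45, 11:30-15:15.
Finn ∩ Quinn ∩ Ravi ∩ Lila ∩ Kavya: 08:15-10:45, 11:30-14:30.
Those are the intersection windows.
The first common window of at least 45 minutes is 08:15-10:45, so the earliest start is 08:15.

08:15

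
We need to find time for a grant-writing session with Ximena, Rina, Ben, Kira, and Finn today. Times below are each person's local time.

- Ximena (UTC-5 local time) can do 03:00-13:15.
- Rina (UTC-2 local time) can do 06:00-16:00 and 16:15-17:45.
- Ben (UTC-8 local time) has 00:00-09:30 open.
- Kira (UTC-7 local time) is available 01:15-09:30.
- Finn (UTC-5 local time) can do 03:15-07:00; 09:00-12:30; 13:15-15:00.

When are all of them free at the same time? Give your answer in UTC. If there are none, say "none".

Ximena in UTC: 08:00-18:15 (add 5h to convert from UTC-5).
Rina in UTC: 08:00-18:00, 18:15-19:45 (add 2h to convert from UTC-2).
Ben in UTC: 08:00-17:30 (add 8h to convert from UTC-8).
Kira in UTC: 08:15-16:30 (add 7h to convert from UTC-7).
Finn in UTC: 08:15-12:00, 14:00-17:30, 18:15-20:00 (add 5h to convert from UTC-5).
Ximena ∩ Rina: 08:00-18:00.
Ximena ∩ Rina ∩ Ben: 08:00-17:30.
Ximena ∩ Rina ∩ Ben ∩ Kira: 08:15-16:30.
Ximena ∩ Rina ∩ Ben ∩ Kira ∩ Finn: 08:15-12:00, 14:00-16:30.
Those are the intersection windows.

08:15-12:00, 14:00-16:30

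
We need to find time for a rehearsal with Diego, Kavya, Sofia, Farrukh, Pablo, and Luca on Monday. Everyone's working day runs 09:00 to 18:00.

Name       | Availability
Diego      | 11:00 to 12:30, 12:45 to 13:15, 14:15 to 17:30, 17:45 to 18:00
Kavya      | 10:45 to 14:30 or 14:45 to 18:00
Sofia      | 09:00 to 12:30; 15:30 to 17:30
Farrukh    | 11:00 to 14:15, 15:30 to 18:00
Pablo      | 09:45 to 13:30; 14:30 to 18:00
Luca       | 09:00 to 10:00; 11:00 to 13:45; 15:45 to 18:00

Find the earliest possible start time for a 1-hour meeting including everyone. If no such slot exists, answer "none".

Diego ∩ Kavya: 11:00-12:30, 12:45-13:15, 14:15-14:30, 14:45-17:30, 17:45-18:00.
Diego ∩ Kavya ∩ Sofia: 11:00-12:30, 15:30-17:30.
Diego ∩ Kavya ∩ Sofia ∩ Farrukh: 11:00-12:30, 15:30-17:30.
Diego ∩ Kavya ∩ Sofia ∩ Farrukh ∩ Pablo: 11:00-12:30, 15:30-17:30.
Diego ∩ Kavya ∩ Sofia ∩ Farrukh ∩ Pablo ∩ Luca: 11:00-12:30, 15:45-17:30.
The first common window of at least 60 minutes is 11:00-12:30, so the earliest start is 11:00.

11:00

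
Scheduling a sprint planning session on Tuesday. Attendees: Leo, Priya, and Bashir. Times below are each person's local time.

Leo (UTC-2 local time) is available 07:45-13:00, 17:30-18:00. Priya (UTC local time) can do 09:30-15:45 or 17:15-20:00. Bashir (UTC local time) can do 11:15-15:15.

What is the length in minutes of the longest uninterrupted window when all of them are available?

Leo in UTC: 09:45-15:00, 19:30-20:00 (add 2h to convert from UTC-2).
Priya in UTC: 09:30-15:45, 17:15-20:00.
Bashir in UTC: 11:15-15:15.
Leo ∩ Priya: 09:45-15:00, 19:30-20:00.
Leo ∩ Priya ∩ Bashir: 11:15-15:00.
So the common availability across everyone is 11:15-15:00.
The longest is 11:15-15:00 at 225 minutes.

225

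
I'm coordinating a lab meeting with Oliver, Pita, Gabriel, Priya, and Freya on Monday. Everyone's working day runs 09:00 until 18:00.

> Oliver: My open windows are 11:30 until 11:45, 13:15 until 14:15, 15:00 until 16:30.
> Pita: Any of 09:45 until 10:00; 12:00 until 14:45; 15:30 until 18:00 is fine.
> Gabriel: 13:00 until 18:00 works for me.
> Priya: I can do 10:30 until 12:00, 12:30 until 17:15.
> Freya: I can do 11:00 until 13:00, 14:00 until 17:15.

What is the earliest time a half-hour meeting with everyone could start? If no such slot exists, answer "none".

Oliver ∩ Pita: 13:15-14:15, 15:30-16:30.
Oliver ∩ Pita ∩ Gabriel: 13:15-14:15, 15:30-16:30.
Oliver ∩ Pita ∩ Gabriel ∩ Priya: 13:15-14:15, 15:30-16:30.
Oliver ∩ Pita ∩ Gabriel ∩ Priya ∩ Freya: 14:00-14:15, 15:30-16:30.
Those are the intersection windows.
The first common window of at least 30 minutes is 15:30-16:30, so the earliest start is 15:30.

15:30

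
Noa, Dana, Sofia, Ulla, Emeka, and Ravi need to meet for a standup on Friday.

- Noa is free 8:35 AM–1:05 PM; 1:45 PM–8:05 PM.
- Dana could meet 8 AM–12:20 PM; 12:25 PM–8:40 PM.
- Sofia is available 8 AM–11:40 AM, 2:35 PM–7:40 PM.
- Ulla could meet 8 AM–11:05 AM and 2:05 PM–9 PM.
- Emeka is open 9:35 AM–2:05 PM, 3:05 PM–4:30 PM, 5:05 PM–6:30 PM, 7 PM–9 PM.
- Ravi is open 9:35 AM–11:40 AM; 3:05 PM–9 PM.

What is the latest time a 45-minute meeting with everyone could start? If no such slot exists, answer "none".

Noa ∩ Dana: 08:35-12:20, 12:25-13:05, 13:45-20:05.
Noa ∩ Dana ∩ Sofia: 08:35-11:40, 14:35-19:40.
Noa ∩ Dana ∩ Sofia ∩ Ulla: 08:35-11:05, 14:35-19:40.
Noa ∩ Dana ∩ Sofia ∩ Ulla ∩ Emeka: 09:35-11:05, 15:05-16:30, 17:05-18:30, 19:00-19:40.
Noa ∩ Dana ∩ Sofia ∩ Ulla ∩ Emeka ∩ Ravi: 09:35-11:05, 15:05-16:30, 17:05-18:30, 19:00-19:40.
The last common window of at least 45 minutes is 17:05-18:30; a 45-minute meeting can start as late as 17:45 and still end by 18:30.

17:45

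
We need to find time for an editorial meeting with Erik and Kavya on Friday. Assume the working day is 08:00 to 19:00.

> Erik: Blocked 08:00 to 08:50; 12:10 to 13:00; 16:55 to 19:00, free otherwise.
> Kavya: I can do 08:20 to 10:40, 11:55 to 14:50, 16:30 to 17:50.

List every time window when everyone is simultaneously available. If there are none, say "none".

Erik free: 08:50-12:10, 13:00-16:55 (invert busy blocks within the working day).
Kavya free: 08:20-10:40, 11:55-14:50, 16:30-17:50.
Erik ∩ Kavya: 08:50-10:40, 11:55-12:10, 13:00-14:50, 16:30-16:55.

08:50-10:40, 11:55-12:10, 13:00-14:50, 16:30-16:55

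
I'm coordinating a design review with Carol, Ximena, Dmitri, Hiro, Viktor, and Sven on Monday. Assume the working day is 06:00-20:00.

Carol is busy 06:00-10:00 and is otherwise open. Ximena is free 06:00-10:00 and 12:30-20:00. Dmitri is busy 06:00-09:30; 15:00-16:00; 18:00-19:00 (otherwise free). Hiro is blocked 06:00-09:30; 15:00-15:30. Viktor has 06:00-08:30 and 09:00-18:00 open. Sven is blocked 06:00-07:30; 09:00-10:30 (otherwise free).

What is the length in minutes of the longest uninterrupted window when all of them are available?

Carol free: 10:00-20:00 (invert busy blocks within the working day).
Ximena free: 06:00-10:00, 12:30-20:00.
Dmitri free: 09:30-15:00, 16:00-18:00, 19:00-20:00 (invert busy blocks within the working day).
Hiro free: 09:30-15:00, 15:30-20:00 (invert busy blocks within the working day).
Viktor free: 06:00-08:30, 09:00-18:00.
Sven free: 07:30-09:00, 10:30-20:00 (invert busy blocks within the working day).
Carol ∩ Ximena: 12:30-20:00.
Carol ∩ Ximena ∩ Dmitri: 12:30-15:00, 16:00-18:00, 19:00-20:00.
Carol ∩ Ximena ∩ Dmitri ∩ Hiro: 12:30-15:00, 16:00-18:00, 19:00-20:00.
Carol ∩ Ximena ∩ Dmitri ∩ Hiro ∩ Viktor: 12:30-15:00, 16:00-18:00.
Carol ∩ Ximena ∩ Dmitri ∩ Hiro ∩ Viktor ∩ Sven: 12:30-15:00, 16:00-18:00.
Those are the intersection windows.
The longest is 12:30-15:00 at 150 minutes.

150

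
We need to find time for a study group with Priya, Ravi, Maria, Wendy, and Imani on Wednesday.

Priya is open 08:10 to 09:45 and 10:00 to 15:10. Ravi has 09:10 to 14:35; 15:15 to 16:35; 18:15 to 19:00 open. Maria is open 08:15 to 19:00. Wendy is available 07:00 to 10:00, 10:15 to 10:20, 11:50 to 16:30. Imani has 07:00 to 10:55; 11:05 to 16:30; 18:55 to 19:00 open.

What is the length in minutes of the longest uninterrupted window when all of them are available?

165

Priya ∩ Ravi: 09:10-09:45, 10:00-14:35.
Priya ∩ Ravi ∩ Maria: 09:10-09:45, 10:00-14:35.
Priya ∩ Ravi ∩ Maria ∩ Wendy: 09:10-09:45, 10:15-10:20, 11:50-14:35.
Priya ∩ Ravi ∩ Maria ∩ Wendy ∩ Imani: 09:10-09:45, 10:15-10:20, 11:50-14:35.
Those are the intersection windows.
The longest is 11:50-14:35 at 165 minutes.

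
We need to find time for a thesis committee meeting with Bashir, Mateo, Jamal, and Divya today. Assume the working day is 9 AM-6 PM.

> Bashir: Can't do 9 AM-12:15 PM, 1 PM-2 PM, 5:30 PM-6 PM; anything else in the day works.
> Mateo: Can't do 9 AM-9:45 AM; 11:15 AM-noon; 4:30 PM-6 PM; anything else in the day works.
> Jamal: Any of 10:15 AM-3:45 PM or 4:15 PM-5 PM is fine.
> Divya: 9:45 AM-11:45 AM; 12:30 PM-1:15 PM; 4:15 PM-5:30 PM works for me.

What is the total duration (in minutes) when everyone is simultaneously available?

45

Bashir free: 12:15-13:00, 14:00-17:30 (invert busy blocks within the working day).
Mateo free: 09:45-11:15, 12:00-16:30 (invert busy blocks within the working day).
Jamal free: 10:15-15:45, 16:15-17:00.
Divya free: 09:45-11:45, 12:30-13:15, 16:15-17:30.
Bashir ∩ Mateo: 12:15-13:00, 14:00-16:30.
Bashir ∩ Mateo ∩ Jamal: 12:15-13:00, 14:00-15:45, 16:15-16:30.
Bashir ∩ Mateo ∩ Jamal ∩ Divya: 12:30-13:00, 16:15-16:30.
Those are the intersection windows.
Summing the common windows: 30 + 15 = 45 minutes.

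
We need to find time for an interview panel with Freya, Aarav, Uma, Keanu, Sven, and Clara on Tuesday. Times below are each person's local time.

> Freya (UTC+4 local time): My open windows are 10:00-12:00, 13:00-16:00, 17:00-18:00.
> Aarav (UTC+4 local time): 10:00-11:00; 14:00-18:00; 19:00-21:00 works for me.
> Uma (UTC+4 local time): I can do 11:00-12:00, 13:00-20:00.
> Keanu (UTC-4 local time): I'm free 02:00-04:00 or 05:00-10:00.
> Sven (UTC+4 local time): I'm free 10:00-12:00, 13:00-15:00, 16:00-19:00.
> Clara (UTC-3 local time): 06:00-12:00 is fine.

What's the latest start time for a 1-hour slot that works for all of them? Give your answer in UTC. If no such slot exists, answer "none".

Freya in UTC: 06:00-08:00, 09:00-12:00, 13:00-14:00 (subtract 4h to convert from UTC+4).
Aarav in UTC: 06:00-07:00, 10:00-14:00, 15:00-17:00 (subtract 4h to convert from UTC+4).
Uma in UTC: 07:00-08:00, 09:00-16:00 (subtract 4h to convert from UTC+4).
Keanu in UTC: 06:00-08:00, 09:00-14:00 (add 4h to convert from UTC-4).
Sven in UTC: 06:00-08:00, 09:00-11:00, 12:00-15:00 (subtract 4h to convert from UTC+4).
Clara in UTC: 09:00-15:00 (add 3h to convert from UTC-3).
Freya ∩ Aarav: 06:00-07:00, 10:00-12:00, 13:00-14:00.
Freya ∩ Aarav ∩ Uma: 10:00-12:00, 13:00-14:00.
Freya ∩ Aarav ∩ Uma ∩ Keanu: 10:00-12:00, 13:00-14:00.
Freya ∩ Aarav ∩ Uma ∩ Keanu ∩ Sven: 10:00-11:00, 13:00-14:00.
Freya ∩ Aarav ∩ Uma ∩ Keanu ∩ Sven ∩ Clara: 10:00-11:00, 13:00-14:00.
The last common window of at least 60 minutes is 13:00-14:00; a 60-minute meeting can start as late as 13:00 and still end by 14:00.

13:00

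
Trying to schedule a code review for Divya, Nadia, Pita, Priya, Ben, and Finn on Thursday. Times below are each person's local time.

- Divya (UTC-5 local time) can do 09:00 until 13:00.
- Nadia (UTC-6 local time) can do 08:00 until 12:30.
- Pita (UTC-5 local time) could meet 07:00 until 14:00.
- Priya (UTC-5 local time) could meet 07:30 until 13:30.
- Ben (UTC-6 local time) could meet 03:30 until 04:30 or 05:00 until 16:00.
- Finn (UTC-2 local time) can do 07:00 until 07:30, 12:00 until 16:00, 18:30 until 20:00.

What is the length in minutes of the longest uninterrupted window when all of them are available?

240

Divya in UTC: 14:00-18:00 (add 5h to convert from UTC-5).
Nadia in UTC: 14:00-18:30 (add 6h to convert from UTC-6).
Pita in UTC: 12:00-19:00 (add 5h to convert from UTC-5).
Priya in UTC: 12:30-18:30 (add 5h to convert from UTC-5).
Ben in UTC: 09:30-10:30, 11:00-22:00 (add 6h to convert from UTC-6).
Finn in UTC: 09:00-09:30, 14:00-18:00, 20:30-22:00 (add 2h to convert from UTC-2).
Divya ∩ Nadia: 14:00-18:00.
Divya ∩ Nadia ∩ Pita: 14:00-18:00.
Divya ∩ Nadia ∩ Pita ∩ Priya: 14:00-18:00.
Divya ∩ Nadia ∩ Pita ∩ Priya ∩ Ben: 14:00-18:00.
Divya ∩ Nadia ∩ Pita ∩ Priya ∩ Ben ∩ Finn: 14:00-18:00.
Those are the intersection windows.
The longest is 14:00-18:00 at 240 minutes.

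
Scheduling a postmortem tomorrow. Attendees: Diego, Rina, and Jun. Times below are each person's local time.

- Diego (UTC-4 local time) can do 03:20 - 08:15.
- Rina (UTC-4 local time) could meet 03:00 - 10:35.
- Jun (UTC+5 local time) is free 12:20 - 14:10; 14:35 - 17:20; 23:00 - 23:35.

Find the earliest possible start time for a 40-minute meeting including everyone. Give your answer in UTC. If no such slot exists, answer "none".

Diego in UTC: 07:20-12:15 (add 4h to convert from UTC-4).
Rina in UTC: 07:00-14:35 (add 4h to convert from UTC-4).
Jun in UTC: 07:20-09:10, 09:35-12:20, 18:00-18:35 (subtract 5h to convert from UTC+5).
Diego ∩ Rina: 07:20-12:15.
Diego ∩ Rina ∩ Jun: 07:20-09:10, 09:35-12:15.
Those are the intersection windows.
The first common window of at least 40 minutes is 07:20-09:10, so the earliest start is 07:20.

07:20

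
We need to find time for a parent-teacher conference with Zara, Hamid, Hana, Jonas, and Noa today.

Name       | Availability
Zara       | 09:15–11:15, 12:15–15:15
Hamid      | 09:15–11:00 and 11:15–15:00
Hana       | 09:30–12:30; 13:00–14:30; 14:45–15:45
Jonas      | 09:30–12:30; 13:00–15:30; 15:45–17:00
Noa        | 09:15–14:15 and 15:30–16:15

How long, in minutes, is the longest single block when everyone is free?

90

Zara ∩ Hamid: 09:15-11:00, 12:15-15:00.
Zara ∩ Hamid ∩ Hana: 09:30-11:00, 12:15-12:30, 13:00-14:30, 14:45-15:00.
Zara ∩ Hamid ∩ Hana ∩ Jonas: 09:30-11:00, 12:15-12:30, 13:00-14:30, 14:45-15:00.
Zara ∩ Hamid ∩ Hana ∩ Jonas ∩ Noa: 09:30-11:00, 12:15-12:30, 13:00-14:15.
Those are the intersection windows.
The longest is 09:30-11:00 at 90 minutes.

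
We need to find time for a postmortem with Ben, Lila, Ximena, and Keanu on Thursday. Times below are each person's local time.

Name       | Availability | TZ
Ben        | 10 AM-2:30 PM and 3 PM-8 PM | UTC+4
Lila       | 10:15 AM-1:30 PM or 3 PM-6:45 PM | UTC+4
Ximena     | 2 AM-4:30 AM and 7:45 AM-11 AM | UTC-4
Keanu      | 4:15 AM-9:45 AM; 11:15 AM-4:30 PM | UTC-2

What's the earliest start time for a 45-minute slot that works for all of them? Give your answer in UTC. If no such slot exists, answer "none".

Ben in UTC: 06:00-10:30, 11:00-16:00 (subtract 4h to convert from UTC+4).
Lila in UTC: 06:15-09:30, 11:00-14:45 (subtract 4h to convert from UTC+4).
Ximena in UTC: 06:00-08:30, 11:45-15:00 (add 4h to convert from UTC-4).
Keanu in UTC: 06:15-11:45, 13:15-18:30 (add 2h to convert from UTC-2).
Ben ∩ Lila: 06:15-09:30, 11:00-14:45.
Ben ∩ Lila ∩ Ximena: 06:15-08:30, 11:45-14:45.
Ben ∩ Lila ∩ Ximena ∩ Keanu: 06:15-08:30, 13:15-14:45.
So the common availability across everyone is 06:15-08:30, 13:15-14:45.
The first common window of at least 45 minutes is 06:15-08:30, so the earliest start is 06:15.

06:15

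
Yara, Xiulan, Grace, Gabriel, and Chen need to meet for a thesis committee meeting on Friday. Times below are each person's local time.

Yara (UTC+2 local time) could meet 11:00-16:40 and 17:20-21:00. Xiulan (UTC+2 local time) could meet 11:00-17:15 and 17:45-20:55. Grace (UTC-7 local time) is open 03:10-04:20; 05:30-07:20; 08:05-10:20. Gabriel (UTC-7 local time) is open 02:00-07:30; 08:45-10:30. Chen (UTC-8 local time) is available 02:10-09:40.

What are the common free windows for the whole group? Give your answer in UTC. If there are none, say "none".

10:10-11:20, 12:30-14:20, 15:45-17:20

Yara in UTC: 09:00-14:40, 15:20-19:00 (subtract 2h to convert from UTC+2).
Xiulan in UTC: 09:00-15:15, 15:45-18:55 (subtract 2h to convert from UTC+2).
Grace in UTC: 10:10-11:20, 12:30-14:20, 15:05-17:20 (add 7h to convert from UTC-7).
Gabriel in UTC: 09:00-14:30, 15:45-17:30 (add 7h to convert from UTC-7).
Chen in UTC: 10:10-17:40 (add 8h to convert from UTC-8).
Yara ∩ Xiulan: 09:00-14:40, 15:45-18:55.
Yara ∩ Xiulan ∩ Grace: 10:10-11:20, 12:30-14:20, 15:45-17:20.
Yara ∩ Xiulan ∩ Grace ∩ Gabriel: 10:10-11:20, 12:30-14:20, 15:45-17:20.
Yara ∩ Xiulan ∩ Grace ∩ Gabriel ∩ Chen: 10:10-11:20, 12:30-14:20, 15:45-17:20.
Those are the intersection windows.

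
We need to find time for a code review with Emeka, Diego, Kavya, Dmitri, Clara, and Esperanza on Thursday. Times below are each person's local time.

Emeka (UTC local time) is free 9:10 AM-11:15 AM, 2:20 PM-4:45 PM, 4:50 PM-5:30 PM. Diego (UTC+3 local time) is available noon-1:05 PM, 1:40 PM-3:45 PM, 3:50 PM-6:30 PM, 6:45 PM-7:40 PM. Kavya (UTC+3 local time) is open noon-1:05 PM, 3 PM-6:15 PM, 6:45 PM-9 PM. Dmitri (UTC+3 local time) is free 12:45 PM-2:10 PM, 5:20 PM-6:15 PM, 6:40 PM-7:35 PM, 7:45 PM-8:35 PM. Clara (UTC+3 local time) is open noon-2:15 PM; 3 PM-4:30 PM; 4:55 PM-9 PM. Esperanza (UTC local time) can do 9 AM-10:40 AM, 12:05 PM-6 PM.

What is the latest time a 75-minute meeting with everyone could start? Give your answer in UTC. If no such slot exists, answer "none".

Emeka in UTC: 09:10-11:15, 14:20-16:45, 16:50-17:30.
Diego in UTC: 09:00-10:05, 10:40-12:45, 12:50-15:30, 15:45-16:40 (subtract 3h to convert from UTC+3).
Kavya in UTC: 09:00-10:05, 12:00-15:15, 15:45-18:00 (subtract 3h to convert from UTC+3).
Dmitri in UTC: 09:45-11:10, 14:20-15:15, 15:40-16:35, 16:45-17:35 (subtract 3h to convert from UTC+3).
Clara in UTC: 09:00-11:15, 12:00-13:30, 13:55-18:00 (subtract 3h to convert from UTC+3).
Esperanza in UTC: 09:00-10:40, 12:05-18:00.
Emeka ∩ Diego: 09:10-10:05, 10:40-11:15, 14:20-15:30, 15:45-16:40.
Emeka ∩ Diego ∩ Kavya: 09:10-10:05, 14:20-15:15, 15:45-16:40.
Emeka ∩ Diego ∩ Kavya ∩ Dmitri: 09:45-10:05, 14:20-15:15, 15:45-16:35.
Emeka ∩ Diego ∩ Kavya ∩ Dmitri ∩ Clara: 09:45-10:05, 14:20-15:15, 15:45-16:35.
Emeka ∩ Diego ∩ Kavya ∩ Dmitri ∩ Clara ∩ Esperanza: 09:45-10:05, 14:20-15:15, 15:45-16:35.
No common window is at least 75 minutes long.

none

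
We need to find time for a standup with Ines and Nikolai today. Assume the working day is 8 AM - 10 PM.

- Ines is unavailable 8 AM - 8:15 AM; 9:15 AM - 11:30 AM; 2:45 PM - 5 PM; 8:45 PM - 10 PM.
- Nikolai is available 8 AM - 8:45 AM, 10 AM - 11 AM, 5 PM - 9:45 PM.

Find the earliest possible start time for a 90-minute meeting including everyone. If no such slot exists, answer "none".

Ines free: 08:15-09:15, 11:30-14:45, 17:00-20:45 (invert busy blocks within the working day).
Nikolai free: 08:00-08:45, 10:00-11:00, 17:00-21:45.
Ines ∩ Nikolai: 08:15-08:45, 17:00-20:45.
So the common availability across everyone is 08:15-08:45, 17:00-20:45.
The first common window of at least 90 minutes is 17:00-20:45, so the earliest start is 17:00.

17:00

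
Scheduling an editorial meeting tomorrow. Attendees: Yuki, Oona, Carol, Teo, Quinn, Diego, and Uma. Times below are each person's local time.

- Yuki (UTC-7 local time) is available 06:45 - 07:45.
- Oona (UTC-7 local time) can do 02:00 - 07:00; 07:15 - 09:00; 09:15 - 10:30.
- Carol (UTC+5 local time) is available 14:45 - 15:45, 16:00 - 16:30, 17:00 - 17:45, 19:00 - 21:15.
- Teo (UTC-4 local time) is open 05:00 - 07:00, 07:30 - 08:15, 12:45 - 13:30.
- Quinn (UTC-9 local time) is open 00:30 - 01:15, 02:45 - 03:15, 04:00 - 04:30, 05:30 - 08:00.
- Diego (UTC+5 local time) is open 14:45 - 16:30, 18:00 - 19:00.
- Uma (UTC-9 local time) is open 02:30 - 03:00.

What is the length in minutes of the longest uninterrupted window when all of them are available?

Yuki in UTC: 13:45-14:45 (add 7h to convert from UTC-7).
Oona in UTC: 09:00-14:00, 14:15-16:00, 16:15-17:30 (add 7h to convert from UTC-7).
Carol in UTC: 09:45-10:45, 11:00-11:30, 12:00-12:45, 14:00-16:15 (subtract 5h to convert from UTC+5).
Teo in UTC: 09:00-11:00, 11:30-12:15, 16:45-17:30 (add 4h to convert from UTC-4).
Quinn in UTC: 09:30-10:15, 11:45-12:15, 13:00-13:30, 14:30-17:00 (add 9h to convert from UTC-9).
Diego in UTC: 09:45-11:30, 13:00-14:00 (subtract 5h to convert from UTC+5).
Uma in UTC: 11:30-12:00 (add 9h to convert from UTC-9).
Yuki ∩ Oona: 13:45-14:00, 14:15-14:45.
Yuki ∩ Oona ∩ Carol: 14:15-14:45.
Yuki ∩ Oona ∩ Carol ∩ Teo: ∅.
Yuki ∩ Oona ∩ Carol ∩ Teo ∩ Quinn: ∅.
Yuki ∩ Oona ∩ Carol ∩ Teo ∩ Quinn ∩ Diego: ∅.
Yuki ∩ Oona ∩ Carol ∩ Teo ∩ Quinn ∩ Diego ∩ Uma: ∅.
There is no time when everyone is free.
No common window exists, so the longest block is 0 minutes.

0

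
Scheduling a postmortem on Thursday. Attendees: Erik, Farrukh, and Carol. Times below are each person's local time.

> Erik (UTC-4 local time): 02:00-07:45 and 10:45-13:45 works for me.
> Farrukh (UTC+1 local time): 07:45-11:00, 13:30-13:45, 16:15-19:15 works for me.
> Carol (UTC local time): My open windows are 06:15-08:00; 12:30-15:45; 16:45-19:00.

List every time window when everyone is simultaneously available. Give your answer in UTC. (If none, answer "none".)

06:45-08:00, 15:15-15:45, 16:45-17:45

Erik in UTC: 06:00-11:45, 14:45-17:45 (add 4h to convert from UTC-4).
Farrukh in UTC: 06:45-10:00, 12:30-12:45, 15:15-18:15 (subtract 1h to convert from UTC+1).
Carol in UTC: 06:15-08:00, 12:30-15:45, 16:45-19:00.
Erik ∩ Farrukh: 06:45-10:00, 15:15-17:45.
Erik ∩ Farrukh ∩ Carol: 06:45-08:00, 15:15-15:45, 16:45-17:45.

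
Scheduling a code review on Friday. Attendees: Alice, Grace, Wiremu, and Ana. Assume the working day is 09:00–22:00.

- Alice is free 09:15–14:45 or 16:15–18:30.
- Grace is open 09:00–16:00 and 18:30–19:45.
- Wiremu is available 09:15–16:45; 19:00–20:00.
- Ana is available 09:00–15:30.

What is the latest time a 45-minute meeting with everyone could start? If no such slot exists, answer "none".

14:00

Alice ∩ Grace: 09:15-14:45.
Alice ∩ Grace ∩ Wiremu: 09:15-14:45.
Alice ∩ Grace ∩ Wiremu ∩ Ana: 09:15-14:45.
Those are the intersection windows.
The last common window of at least 45 minutes is 09:15-14:45; a 45-minute meeting can start as late as 14:00 and still end by 14:45.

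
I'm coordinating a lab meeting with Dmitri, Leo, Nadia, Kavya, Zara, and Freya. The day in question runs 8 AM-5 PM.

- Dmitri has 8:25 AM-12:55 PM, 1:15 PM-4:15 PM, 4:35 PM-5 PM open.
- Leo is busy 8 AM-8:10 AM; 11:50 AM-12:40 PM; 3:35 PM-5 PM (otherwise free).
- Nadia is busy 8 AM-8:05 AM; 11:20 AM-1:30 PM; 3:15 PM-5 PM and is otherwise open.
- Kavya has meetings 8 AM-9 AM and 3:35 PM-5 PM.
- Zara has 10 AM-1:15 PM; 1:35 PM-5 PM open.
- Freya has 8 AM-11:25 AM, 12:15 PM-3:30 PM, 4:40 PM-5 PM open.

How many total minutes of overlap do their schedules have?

180

Dmitri free: 08:25-12:55, 13:15-16:15, 16:35-17:00.
Leo free: 08:10-11:50, 12:40-15:35 (invert busy blocks within the working day).
Nadia free: 08:05-11:20, 13:30-15:15 (invert busy blocks within the working day).
Kavya free: 09:00-15:35 (invert busy blocks within the working day).
Zara free: 10:00-13:15, 13:35-17:00.
Freya free: 08:00-11:25, 12:15-15:30, 16:40-17:00.
Dmitri ∩ Leo: 08:25-11:50, 12:40-12:55, 13:15-15:35.
Dmitri ∩ Leo ∩ Nadia: 08:25-11:20, 13:30-15:15.
Dmitri ∩ Leo ∩ Nadia ∩ Kavya: 09:00-11:20, 13:30-15:15.
Dmitri ∩ Leo ∩ Nadia ∩ Kavya ∩ Zara: 10:00-11:20, 13:35-15:15.
Dmitri ∩ Leo ∩ Nadia ∩ Kavya ∩ Zara ∩ Freya: 10:00-11:20, 13:35-15:15.
Summing the common windows: 80 + 100 = 180 minutes.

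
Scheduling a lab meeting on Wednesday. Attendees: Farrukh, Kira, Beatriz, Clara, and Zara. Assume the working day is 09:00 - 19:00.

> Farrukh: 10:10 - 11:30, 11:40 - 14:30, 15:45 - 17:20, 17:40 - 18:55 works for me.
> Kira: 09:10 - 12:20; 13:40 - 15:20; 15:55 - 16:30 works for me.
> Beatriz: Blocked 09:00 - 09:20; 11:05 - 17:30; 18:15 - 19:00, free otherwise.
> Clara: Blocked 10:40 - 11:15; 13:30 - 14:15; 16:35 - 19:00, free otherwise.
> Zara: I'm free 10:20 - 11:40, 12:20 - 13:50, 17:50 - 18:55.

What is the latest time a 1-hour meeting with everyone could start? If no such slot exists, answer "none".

none

Farrukh free: 10:10-11:30, 11:40-14:30, 15:45-17:20, 17:40-18:55.
Kira free: 09:10-12:20, 13:40-15:20, 15:55-16:30.
Beatriz free: 09:20-11:05, 17:30-18:15 (invert busy blocks within the working day).
Clara free: 09:00-10:40, 11:15-13:30, 14:15-16:35 (invert busy blocks within the working day).
Zara free: 10:20-11:40, 12:20-13:50, 17:50-18:55.
Farrukh ∩ Kira: 10:10-11:30, 11:40-12:20, 13:40-14:30, 15:55-16:30.
Farrukh ∩ Kira ∩ Beatriz: 10:10-11:05.
Farrukh ∩ Kira ∩ Beatriz ∩ Clara: 10:10-10:40.
Farrukh ∩ Kira ∩ Beatriz ∩ Clara ∩ Zara: 10:20-10:40.
So the common availability across everyone is 10:20-10:40.
No common window is at least 60 minutes long.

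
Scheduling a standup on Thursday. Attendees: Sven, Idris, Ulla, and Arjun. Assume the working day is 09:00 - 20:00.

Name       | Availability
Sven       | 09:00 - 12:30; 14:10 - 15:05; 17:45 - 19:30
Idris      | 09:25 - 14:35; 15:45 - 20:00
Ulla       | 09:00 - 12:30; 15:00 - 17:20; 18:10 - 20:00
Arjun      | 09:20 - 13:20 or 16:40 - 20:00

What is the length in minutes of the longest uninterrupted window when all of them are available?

Sven ∩ Idris: 09:25-12:30, 14:10-14:35, 17:45-19:30.
Sven ∩ Idris ∩ Ulla: 09:25-12:30, 18:10-19:30.
Sven ∩ Idris ∩ Ulla ∩ Arjun: 09:25-12:30, 18:10-19:30.
Those are the intersection windows.
The longest is 09:25-12:30 at 185 minutes.

185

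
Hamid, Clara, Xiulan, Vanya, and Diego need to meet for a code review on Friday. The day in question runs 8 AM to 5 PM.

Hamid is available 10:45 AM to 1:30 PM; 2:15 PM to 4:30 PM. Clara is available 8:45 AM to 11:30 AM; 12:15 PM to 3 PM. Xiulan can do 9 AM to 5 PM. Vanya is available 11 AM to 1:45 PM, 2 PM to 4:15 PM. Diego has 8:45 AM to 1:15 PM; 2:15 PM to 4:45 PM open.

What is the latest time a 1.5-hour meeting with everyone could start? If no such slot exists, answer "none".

none

Hamid ∩ Clara: 10:45-11:30, 12:15-13:30, 14:15-15:00.
Hamid ∩ Clara ∩ Xiulan: 10:45-11:30, 12:15-13:30, 14:15-15:00.
Hamid ∩ Clara ∩ Xiulan ∩ Vanya: 11:00-11:30, 12:15-13:30, 14:15-15:00.
Hamid ∩ Clara ∩ Xiulan ∩ Vanya ∩ Diego: 11:00-11:30, 12:15-13:15, 14:15-15:00.
No common window is at least 90 minutes long.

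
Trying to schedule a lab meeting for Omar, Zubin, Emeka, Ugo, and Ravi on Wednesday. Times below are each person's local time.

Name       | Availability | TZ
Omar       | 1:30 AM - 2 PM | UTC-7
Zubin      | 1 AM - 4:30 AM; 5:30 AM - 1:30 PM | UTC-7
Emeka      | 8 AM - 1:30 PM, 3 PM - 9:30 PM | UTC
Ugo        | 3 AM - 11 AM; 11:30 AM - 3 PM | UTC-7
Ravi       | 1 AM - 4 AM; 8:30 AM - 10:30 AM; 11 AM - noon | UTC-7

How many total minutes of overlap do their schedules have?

210

Omar in UTC: 08:30-21:00 (add 7h to convert from UTC-7).
Zubin in UTC: 08:00-11:30, 12:30-20:30 (add 7h to convert from UTC-7).
Emeka in UTC: 08:00-13:30, 15:00-21:30.
Ugo in UTC: 10:00-18:00, 18:30-22:00 (add 7h to convert from UTC-7).
Ravi in UTC: 08:00-11:00, 15:30-17:30, 18:00-19:00 (add 7h to convert from UTC-7).
Omar ∩ Zubin: 08:30-11:30, 12:30-20:30.
Omar ∩ Zubin ∩ Emeka: 08:30-11:30, 12:30-13:30, 15:00-20:30.
Omar ∩ Zubin ∩ Emeka ∩ Ugo: 10:00-11:30, 12:30-13:30, 15:00-18:00, 18:30-20:30.
Omar ∩ Zubin ∩ Emeka ∩ Ugo ∩ Ravi: 10:00-11:00, 15:30-17:30, 18:30-19:00.
Summing the common windows: 60 + 120 + 30 = 210 minutes.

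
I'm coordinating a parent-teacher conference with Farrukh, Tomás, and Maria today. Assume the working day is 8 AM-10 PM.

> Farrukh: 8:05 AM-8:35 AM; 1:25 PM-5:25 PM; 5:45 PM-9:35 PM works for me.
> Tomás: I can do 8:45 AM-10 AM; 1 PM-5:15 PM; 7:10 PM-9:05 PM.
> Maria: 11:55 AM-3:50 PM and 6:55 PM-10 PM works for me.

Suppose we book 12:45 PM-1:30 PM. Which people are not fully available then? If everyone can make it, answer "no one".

Farrukh: not fully free for 12:45-13:30. Tomás: not fully free for 12:45-13:30. Maria: free for 12:45-13:30.

Farrukh, Tomás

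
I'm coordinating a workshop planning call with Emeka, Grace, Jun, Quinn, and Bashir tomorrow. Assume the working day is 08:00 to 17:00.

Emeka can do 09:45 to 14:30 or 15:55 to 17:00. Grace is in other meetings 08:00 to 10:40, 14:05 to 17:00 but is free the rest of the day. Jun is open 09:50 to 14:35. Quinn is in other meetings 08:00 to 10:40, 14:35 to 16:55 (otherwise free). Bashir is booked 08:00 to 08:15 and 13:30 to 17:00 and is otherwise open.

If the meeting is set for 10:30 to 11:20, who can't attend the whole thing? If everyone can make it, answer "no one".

Emeka free: 09:45-14:30, 15:55-17:00.
Grace free: 10:40-14:05 (invert busy blocks within the working day).
Jun free: 09:50-14:35.
Quinn free: 10:40-14:35, 16:55-17:00 (invert busy blocks within the working day).
Bashir free: 08:15-13:30 (invert busy blocks within the working day).
Emeka: free for 10:30-11:20. Grace: not fully free for 10:30-11:20. Jun: free for 10:30-11:20. Quinn: not fully free for 10:30-11:20. Bashir: free for 10:30-11:20.

Grace, Quinn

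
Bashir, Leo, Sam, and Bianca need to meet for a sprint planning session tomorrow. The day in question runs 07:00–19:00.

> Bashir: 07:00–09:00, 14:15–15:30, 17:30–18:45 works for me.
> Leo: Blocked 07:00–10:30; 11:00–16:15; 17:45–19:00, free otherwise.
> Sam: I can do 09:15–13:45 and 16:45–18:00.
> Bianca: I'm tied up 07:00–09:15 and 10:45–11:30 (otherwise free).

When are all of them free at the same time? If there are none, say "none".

17:30-17:45

Bashir free: 07:00-09:00, 14:15-15:30, 17:30-18:45.
Leo free: 10:30-11:00, 16:15-17:45 (invert busy blocks within the working day).
Sam free: 09:15-13:45, 16:45-18:00.
Bianca free: 09:15-10:45, 11:30-19:00 (invert busy blocks within the working day).
Bashir ∩ Leo: 17:30-17:45.
Bashir ∩ Leo ∩ Sam: 17:30-17:45.
Bashir ∩ Leo ∩ Sam ∩ Bianca: 17:30-17:45.
Those are the intersection windows.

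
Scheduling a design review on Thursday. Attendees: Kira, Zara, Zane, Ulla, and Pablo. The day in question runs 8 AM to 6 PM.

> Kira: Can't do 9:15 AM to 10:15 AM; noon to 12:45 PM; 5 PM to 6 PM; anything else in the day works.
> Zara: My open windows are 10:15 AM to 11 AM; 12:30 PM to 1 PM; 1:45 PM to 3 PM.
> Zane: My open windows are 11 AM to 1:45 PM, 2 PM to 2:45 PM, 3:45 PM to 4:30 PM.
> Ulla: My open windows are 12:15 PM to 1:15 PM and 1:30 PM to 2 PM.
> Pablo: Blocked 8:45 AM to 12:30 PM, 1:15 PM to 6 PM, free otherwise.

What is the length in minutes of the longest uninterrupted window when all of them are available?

15

Kira free: 08:00-09:15, 10:15-12:00, 12:45-17:00 (invert busy blocks within the working day).
Zara free: 10:15-11:00, 12:30-13:00, 13:45-15:00.
Zane free: 11:00-13:45, 14:00-14:45, 15:45-16:30.
Ulla free: 12:15-13:15, 13:30-14:00.
Pablo free: 08:00-08:45, 12:30-13:15 (invert busy blocks within the working day).
Kira ∩ Zara: 10:15-11:00, 12:45-13:00, 13:45-15:00.
Kira ∩ Zara ∩ Zane: 12:45-13:00, 14:00-14:45.
Kira ∩ Zara ∩ Zane ∩ Ulla: 12:45-13:00.
Kira ∩ Zara ∩ Zane ∩ Ulla ∩ Pablo: 12:45-13:00.
The longest is 12:45-13:00 at 15 minutes.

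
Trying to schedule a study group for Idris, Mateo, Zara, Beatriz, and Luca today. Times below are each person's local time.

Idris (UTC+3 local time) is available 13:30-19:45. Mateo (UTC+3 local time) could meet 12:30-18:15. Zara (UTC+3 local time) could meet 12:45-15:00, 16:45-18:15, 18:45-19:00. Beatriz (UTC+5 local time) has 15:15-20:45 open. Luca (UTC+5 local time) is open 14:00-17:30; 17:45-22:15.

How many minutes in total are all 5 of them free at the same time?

180

Idris in UTC: 10:30-16:45 (subtract 3h to convert from UTC+3).
Mateo in UTC: 09:30-15:15 (subtract 3h to convert from UTC+3).
Zara in UTC: 09:45-12:00, 13:45-15:15, 15:45-16:00 (subtract 3h to convert from UTC+3).
Beatriz in UTC: 10:15-15:45 (subtract 5h to convert from UTC+5).
Luca in UTC: 09:00-12:30, 12:45-17:15 (subtract 5h to convert from UTC+5).
Idris ∩ Mateo: 10:30-15:15.
Idris ∩ Mateo ∩ Zara: 10:30-12:00, 13:45-15:15.
Idris ∩ Mateo ∩ Zara ∩ Beatriz: 10:30-12:00, 13:45-15:15.
Idris ∩ Mateo ∩ Zara ∩ Beatriz ∩ Luca: 10:30-12:00, 13:45-15:15.
Summing the common windows: 90 + 90 = 180 minutes.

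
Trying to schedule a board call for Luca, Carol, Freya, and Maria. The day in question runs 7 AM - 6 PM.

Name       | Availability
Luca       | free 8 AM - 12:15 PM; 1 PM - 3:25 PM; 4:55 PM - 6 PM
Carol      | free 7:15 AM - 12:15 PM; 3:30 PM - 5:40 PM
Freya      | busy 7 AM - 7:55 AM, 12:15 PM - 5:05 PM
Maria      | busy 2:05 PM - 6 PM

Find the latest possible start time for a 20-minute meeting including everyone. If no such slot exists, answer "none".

11:55

Luca free: 08:00-12:15, 13:00-15:25, 16:55-18:00.
Carol free: 07:15-12:15, 15:30-17:40.
Freya free: 07:55-12:15, 17:05-18:00 (invert busy blocks within the working day).
Maria free: 07:00-14:05 (invert busy blocks within the working day).
Luca ∩ Carol: 08:00-12:15, 16:55-17:40.
Luca ∩ Carol ∩ Freya: 08:00-12:15, 17:05-17:40.
Luca ∩ Carol ∩ Freya ∩ Maria: 08:00-12:15.
The last common window of at least 20 minutes is 08:00-12:15; a 20-minute meeting can start as late as 11:55 and still end by 12:15.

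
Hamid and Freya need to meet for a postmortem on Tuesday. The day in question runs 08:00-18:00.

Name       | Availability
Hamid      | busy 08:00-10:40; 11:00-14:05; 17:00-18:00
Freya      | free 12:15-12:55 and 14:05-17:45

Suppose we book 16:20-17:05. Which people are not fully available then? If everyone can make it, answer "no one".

Hamid

Hamid free: 10:40-11:00, 14:05-17:00 (invert busy blocks within the working day).
Freya free: 12:15-12:55, 14:05-17:45.
Hamid: not fully free for 16:20-17:05. Freya: free for 16:20-17:05.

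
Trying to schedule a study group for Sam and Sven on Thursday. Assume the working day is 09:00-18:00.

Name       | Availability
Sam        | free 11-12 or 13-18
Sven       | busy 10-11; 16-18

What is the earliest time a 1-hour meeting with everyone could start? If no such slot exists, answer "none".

Sam free: 11:00-12:00, 13:00-18:00.
Sven free: 09:00-10:00, 11:00-16:00 (invert busy blocks within the working day).
Sam ∩ Sven: 11:00-12:00, 13:00-16:00.
Those are the intersection windows.
The first common window of at least 60 minutes is 11:00-12:00, so the earliest start is 11:00.

11:00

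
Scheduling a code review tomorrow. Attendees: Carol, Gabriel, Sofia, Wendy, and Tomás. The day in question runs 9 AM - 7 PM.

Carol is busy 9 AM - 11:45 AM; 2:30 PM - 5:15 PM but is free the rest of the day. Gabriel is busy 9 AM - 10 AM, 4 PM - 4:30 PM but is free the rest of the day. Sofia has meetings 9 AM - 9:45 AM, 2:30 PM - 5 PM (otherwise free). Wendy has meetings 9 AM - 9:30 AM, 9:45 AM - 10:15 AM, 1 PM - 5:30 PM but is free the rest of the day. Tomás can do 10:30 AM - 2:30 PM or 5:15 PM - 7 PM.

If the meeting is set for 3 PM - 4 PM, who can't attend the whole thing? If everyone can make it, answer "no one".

Carol, Sofia, Tomás, Wendy

Carol free: 11:45-14:30, 17:15-19:00 (invert busy blocks within the working day).
Gabriel free: 10:00-16:00, 16:30-19:00 (invert busy blocks within the working day).
Sofia free: 09:45-14:30, 17:00-19:00 (invert busy blocks within the working day).
Wendy free: 09:30-09:45, 10:15-13:00, 17:30-19:00 (invert busy blocks within the working day).
Tomás free: 10:30-14:30, 17:15-19:00.
Carol: not fully free for 15:00-16:00. Gabriel: free for 15:00-16:00. Sofia: not fully free for 15:00-16:00. Wendy: not fully free for 15:00-16:00. Tomás: not fully free for 15:00-16:00.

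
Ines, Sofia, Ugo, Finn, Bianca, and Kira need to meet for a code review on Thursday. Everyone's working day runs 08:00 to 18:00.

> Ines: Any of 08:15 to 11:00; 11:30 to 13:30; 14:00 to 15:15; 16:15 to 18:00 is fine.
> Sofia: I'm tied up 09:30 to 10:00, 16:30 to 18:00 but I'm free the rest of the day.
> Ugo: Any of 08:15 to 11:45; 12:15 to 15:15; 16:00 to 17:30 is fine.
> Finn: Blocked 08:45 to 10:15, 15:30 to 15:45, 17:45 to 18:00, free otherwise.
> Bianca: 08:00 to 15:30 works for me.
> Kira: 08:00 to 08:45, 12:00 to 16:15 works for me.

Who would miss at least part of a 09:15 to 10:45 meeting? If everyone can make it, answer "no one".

Ines free: 08:15-11:00, 11:30-13:30, 14:00-15:15, 16:15-18:00.
Sofia free: 08:00-09:30, 10:00-16:30 (invert busy blocks within the working day).
Ugo free: 08:15-11:45, 12:15-15:15, 16:00-17:30.
Finn free: 08:00-08:45, 10:15-15:30, 15:45-17:45 (invert busy blocks within the working day).
Bianca free: 08:00-15:30.
Kira free: 08:00-08:45, 12:00-16:15.
Ines: free for 09:15-10:45. Sofia: not fully free for 09:15-10:45. Ugo: free for 09:15-10:45. Finn: not fully free for 09:15-10:45. Bianca: free for 09:15-10:45. Kira: not fully free for 09:15-10:45.

Finn, Kira, Sofia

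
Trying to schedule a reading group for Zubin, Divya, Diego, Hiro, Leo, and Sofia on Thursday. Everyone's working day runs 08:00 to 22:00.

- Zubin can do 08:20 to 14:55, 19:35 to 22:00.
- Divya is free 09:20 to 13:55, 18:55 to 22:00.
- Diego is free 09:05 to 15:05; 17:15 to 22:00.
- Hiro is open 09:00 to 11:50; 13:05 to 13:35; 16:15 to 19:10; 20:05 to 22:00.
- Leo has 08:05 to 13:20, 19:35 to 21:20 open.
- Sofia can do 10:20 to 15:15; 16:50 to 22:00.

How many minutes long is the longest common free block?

Zubin ∩ Divya: 09:20-13:55, 19:35-22:00.
Zubin ∩ Divya ∩ Diego: 09:20-13:55, 19:35-22:00.
Zubin ∩ Divya ∩ Diego ∩ Hiro: 09:20-11:50, 13:05-13:35, 20:05-22:00.
Zubin ∩ Divya ∩ Diego ∩ Hiro ∩ Leo: 09:20-11:50, 13:05-13:20, 20:05-21:20.
Zubin ∩ Divya ∩ Diego ∩ Hiro ∩ Leo ∩ Sofia: 10:20-11:50, 13:05-13:20, 20:05-21:20.
So the common availability across everyone is 10:20-11:50, 13:05-13:20, 20:05-21:20.
The longest is 10:20-11:50 at 90 minutes.

90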